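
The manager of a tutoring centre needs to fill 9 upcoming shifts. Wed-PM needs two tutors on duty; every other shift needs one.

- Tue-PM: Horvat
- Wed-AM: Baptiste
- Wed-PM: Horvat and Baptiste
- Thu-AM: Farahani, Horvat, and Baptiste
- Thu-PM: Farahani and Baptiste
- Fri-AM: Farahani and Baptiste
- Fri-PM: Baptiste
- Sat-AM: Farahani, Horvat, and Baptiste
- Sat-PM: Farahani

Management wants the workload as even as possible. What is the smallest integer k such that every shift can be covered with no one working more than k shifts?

With 3 tutors and 10 worker-slots to fill, someone must work at least ⌈10/3⌉ = 4 shifts, so k ≥ 4.
k = 4 works: Tue-PM→Horvat, Wed-AM→Baptiste, Wed-PM→Horvat+Baptiste, Thu-AM→Farahani, Thu-PM→Farahani, Fri-AM→Farahani, Fri-PM→Baptiste, Sat-AM→Horvat, Sat-PM→Farahani.
Loads: Farahani 4, Horvat 3, Baptiste 3 — all ≤ 4.

4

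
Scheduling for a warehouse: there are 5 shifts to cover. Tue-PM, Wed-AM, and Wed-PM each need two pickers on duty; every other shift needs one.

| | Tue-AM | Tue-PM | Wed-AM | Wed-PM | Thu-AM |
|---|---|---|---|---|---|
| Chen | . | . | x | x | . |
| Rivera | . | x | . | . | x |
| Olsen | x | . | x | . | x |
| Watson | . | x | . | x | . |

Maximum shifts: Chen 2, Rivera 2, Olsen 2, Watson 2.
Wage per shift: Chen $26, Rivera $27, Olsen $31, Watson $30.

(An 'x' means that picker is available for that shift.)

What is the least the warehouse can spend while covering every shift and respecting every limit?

Tue-AM can only be covered by Olsen, so that assignment is forced.
Tue-PM can only be covered by Rivera and Watson, so that assignment is forced.
Wed-AM can only be covered by Chen and Olsen, so that assignment is forced.
Picking the cheapest available picker for each shift independently would cost $228, and that bound is achievable.
An optimal schedule: Tue-AM→Olsen, Tue-PM→Rivera+Watson, Wed-AM→Chen+Olsen, Wed-PM→Chen+Watson, Thu-AM→Rivera.
Total: 31 + 27 + 30 + 26 + 31 + 26 + 30 + 27 = $228.

$228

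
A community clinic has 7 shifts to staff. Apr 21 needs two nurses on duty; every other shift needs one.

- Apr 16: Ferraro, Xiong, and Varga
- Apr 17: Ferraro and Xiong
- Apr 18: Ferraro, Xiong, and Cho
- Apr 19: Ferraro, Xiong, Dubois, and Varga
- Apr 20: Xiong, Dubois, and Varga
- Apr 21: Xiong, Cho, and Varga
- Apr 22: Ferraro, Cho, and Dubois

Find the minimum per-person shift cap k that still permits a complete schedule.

2

With 5 nurses and 8 worker-slots to fill, someone must work at least ⌈8/5⌉ = 2 shifts, so k ≥ 2.
k = 2 works: Apr 16→Ferraro, Apr 17→Ferraro, Apr 18→Xiong, Apr 19→Dubois, Apr 20→Xiong, Apr 21→Cho+Varga, Apr 22→Cho.
Loads: Ferraro 2, Xiong 2, Cho 2, Dubois 1, Varga 1 — all ≤ 2.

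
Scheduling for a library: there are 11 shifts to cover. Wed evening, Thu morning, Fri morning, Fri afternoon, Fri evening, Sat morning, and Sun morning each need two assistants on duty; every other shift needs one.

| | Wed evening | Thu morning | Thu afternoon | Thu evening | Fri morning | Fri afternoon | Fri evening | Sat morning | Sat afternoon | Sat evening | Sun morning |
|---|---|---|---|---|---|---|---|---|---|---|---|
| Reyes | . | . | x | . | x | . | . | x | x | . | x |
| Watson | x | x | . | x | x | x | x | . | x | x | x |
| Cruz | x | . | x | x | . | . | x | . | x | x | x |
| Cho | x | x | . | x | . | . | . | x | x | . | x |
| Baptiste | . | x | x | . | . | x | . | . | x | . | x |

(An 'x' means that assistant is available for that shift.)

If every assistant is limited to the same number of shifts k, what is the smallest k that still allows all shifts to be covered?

With 5 assistants and 18 worker-slots to fill, someone must work at least ⌈18/5⌉ = 4 shifts, so k ≥ 4.
k = 4 works: Wed evening→Cruz+Cho, Thu morning→Cho+Baptiste, Thu afternoon→Reyes, Thu evening→Cruz, Fri morning→Reyes+Watson, Fri afternoon→Watson+Baptiste, Fri evening→Watson+Cruz, Sat morning→Reyes+Cho, Sat afternoon→Reyes, Sat evening→Watson, Sun morning→Cruz+Cho.
Loads: Reyes 4, Watson 4, Cruz 4, Cho 4, Baptiste 2 — all ≤ 4.

4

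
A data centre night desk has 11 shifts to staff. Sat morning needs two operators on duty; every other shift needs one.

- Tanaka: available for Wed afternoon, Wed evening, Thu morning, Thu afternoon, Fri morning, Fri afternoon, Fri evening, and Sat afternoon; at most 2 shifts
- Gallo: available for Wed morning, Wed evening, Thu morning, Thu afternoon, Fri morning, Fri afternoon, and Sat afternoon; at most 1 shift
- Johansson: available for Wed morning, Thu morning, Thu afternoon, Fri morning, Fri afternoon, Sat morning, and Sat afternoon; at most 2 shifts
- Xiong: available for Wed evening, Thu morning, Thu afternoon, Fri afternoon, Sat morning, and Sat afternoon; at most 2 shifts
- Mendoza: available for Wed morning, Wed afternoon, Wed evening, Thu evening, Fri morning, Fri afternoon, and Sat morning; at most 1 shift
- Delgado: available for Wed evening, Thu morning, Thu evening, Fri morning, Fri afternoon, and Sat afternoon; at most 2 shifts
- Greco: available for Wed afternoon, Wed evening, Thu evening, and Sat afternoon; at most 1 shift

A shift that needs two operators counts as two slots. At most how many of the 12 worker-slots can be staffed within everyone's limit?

11

Total capacity across all operators is 2+1+2+2+1+2+1 = 11, and 12 slots are needed, so at most 11 can be filled.
An assignment achieving 11: Wed morning→Gallo, Wed afternoon→Tanaka, Wed evening→Delgado, Thu morning→Xiong, Thu afternoon→Johansson, Thu evening→Mendoza, Fri morning→Delgado, Fri evening→Tanaka, Sat morning→Johansson+Xiong, Sat afternoon→Greco.
Loads: Tanaka 2/2, Gallo 1/1, Johansson 2/2, Xiong 2/2, Mendoza 1/1, Delgado 2/2, Greco 1/1.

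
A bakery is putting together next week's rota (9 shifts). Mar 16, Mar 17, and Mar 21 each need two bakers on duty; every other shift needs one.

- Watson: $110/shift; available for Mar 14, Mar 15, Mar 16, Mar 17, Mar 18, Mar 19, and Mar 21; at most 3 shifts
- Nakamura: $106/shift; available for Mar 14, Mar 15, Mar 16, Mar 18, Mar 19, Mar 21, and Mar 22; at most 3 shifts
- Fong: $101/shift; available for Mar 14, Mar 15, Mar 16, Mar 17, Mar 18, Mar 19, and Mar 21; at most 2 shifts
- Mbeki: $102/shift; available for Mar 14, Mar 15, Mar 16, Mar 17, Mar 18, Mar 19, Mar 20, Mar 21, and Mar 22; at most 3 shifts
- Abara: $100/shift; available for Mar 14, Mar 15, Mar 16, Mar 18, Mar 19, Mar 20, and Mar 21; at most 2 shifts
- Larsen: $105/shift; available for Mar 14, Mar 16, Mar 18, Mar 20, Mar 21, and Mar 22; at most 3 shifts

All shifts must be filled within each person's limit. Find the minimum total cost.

$1235

Picking the cheapest available baker for each shift independently would cost $1207, but that ignores the shift limits.
An optimal schedule: Mar 14→Mbeki, Mar 15→Abara, Mar 16→Larsen+Nakamura, Mar 17→Fong+Mbeki, Mar 18→Larsen, Mar 19→Fong, Mar 20→Abara, Mar 21→Larsen+Nakamura, Mar 22→Mbeki.
Total: 102 + 100 + 105 + 106 + 101 + 102 + 105 + 101 + 100 + 105 + 106 + 102 = $1235.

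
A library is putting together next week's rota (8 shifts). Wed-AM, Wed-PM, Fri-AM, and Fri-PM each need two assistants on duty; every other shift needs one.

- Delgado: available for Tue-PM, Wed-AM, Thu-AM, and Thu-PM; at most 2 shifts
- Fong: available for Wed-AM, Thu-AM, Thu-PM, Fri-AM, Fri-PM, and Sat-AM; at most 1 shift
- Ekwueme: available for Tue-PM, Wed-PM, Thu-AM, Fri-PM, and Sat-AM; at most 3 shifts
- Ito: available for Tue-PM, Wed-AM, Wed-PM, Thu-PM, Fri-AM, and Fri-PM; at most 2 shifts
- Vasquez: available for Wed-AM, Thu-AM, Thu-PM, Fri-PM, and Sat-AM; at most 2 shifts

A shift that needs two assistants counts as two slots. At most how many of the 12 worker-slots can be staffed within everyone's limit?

10

Total capacity across all assistants is 2+1+3+2+2 = 10, and 12 slots are needed, so at most 10 can be filled.
An assignment achieving 10: Tue-PM→Delgado, Wed-AM→Delgado+Vasquez, Wed-PM→Ekwueme+Ito, Thu-AM→Ekwueme, Thu-PM→Vasquez, Fri-AM→Fong+Ito, Sat-AM→Ekwueme.
Loads: Delgado 2/2, Fong 1/1, Ekwueme 3/3, Ito 2/2, Vasquez 2/2.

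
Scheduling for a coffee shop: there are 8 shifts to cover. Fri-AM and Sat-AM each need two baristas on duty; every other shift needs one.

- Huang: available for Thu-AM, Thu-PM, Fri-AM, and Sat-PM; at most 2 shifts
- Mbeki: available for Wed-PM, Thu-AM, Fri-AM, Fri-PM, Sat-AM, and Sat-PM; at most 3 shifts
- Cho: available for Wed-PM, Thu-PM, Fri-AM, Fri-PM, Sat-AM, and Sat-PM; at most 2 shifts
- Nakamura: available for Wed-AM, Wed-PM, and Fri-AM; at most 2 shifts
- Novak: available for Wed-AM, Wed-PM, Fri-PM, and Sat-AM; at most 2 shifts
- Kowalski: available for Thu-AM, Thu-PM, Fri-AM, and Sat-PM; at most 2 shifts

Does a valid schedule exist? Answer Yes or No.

One valid schedule: Wed-AM→Nakamura, Wed-PM→Mbeki, Thu-AM→Huang, Thu-PM→Huang, Fri-AM→Nakamura+Kowalski, Fri-PM→Mbeki, Sat-AM→Mbeki+Cho, Sat-PM→Cho.
Loads: Huang 2/2, Mbeki 3/3, Cho 2/2, Nakamura 2/2, Novak 0/2, Kowalski 1/2 — all within limits.

Yes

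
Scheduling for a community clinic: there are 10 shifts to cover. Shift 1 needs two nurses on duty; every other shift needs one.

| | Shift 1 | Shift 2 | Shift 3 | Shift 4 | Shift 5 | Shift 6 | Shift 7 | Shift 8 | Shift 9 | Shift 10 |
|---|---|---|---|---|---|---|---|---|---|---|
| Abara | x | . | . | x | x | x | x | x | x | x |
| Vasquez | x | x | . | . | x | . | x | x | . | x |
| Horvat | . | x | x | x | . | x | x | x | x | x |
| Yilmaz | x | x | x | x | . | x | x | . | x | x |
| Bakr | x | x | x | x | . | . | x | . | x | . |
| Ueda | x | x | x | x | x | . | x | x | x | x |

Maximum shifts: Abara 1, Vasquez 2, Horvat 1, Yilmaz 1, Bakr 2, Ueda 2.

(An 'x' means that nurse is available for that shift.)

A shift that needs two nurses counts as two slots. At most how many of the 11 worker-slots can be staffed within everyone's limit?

9

Total capacity across all nurses is 1+2+1+1+2+2 = 9, and 11 slots are needed, so at most 9 can be filled.
An assignment achieving 9: Shift 1→Vasquez+Bakr, Shift 2→Bakr, Shift 3→Yilmaz, Shift 4→Ueda, Shift 5→Abara, Shift 6→Horvat, Shift 8→Vasquez, Shift 9→Ueda.
Loads: Abara 1/1, Vasquez 2/2, Horvat 1/1, Yilmaz 1/1, Bakr 2/2, Ueda 2/2.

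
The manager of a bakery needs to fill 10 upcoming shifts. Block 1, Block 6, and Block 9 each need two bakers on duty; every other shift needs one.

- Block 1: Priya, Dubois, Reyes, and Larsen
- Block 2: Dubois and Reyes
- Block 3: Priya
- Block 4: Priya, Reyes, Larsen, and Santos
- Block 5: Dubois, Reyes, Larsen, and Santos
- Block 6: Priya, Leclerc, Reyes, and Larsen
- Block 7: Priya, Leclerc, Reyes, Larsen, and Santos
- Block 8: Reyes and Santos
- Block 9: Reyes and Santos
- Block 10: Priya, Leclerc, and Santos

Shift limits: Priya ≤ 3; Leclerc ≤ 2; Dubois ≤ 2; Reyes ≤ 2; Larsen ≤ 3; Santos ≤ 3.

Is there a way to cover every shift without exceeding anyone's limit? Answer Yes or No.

Block 3 can only be covered by Priya, so that assignment is forced.
Block 9 can only be covered by Reyes and Santos, so that assignment is forced.
One valid schedule: Block 1→Dubois+Larsen, Block 2→Dubois, Block 3→Priya, Block 4→Priya, Block 5→Larsen, Block 6→Leclerc+Larsen, Block 7→Leclerc, Block 8→Reyes, Block 9→Reyes+Santos, Block 10→Priya.
Loads: Priya 3/3, Leclerc 2/2, Dubois 2/2, Reyes 2/2, Larsen 3/3, Santos 1/3 — all within limits.

Yes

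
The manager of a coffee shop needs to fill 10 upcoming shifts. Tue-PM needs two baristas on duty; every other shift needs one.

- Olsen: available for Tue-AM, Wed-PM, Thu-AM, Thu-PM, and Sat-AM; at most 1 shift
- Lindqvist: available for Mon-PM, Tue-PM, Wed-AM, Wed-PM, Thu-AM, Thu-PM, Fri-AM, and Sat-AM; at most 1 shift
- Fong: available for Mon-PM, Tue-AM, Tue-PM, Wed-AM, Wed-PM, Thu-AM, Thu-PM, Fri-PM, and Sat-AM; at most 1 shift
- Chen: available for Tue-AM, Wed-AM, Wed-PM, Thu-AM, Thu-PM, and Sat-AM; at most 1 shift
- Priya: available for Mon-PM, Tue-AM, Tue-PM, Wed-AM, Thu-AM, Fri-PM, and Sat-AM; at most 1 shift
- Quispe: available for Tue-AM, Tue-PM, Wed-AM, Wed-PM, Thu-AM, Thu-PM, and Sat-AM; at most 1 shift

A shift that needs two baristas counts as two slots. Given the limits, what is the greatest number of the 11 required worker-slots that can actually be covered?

Total capacity across all baristas is 1+1+1+1+1+1 = 6, and 11 slots are needed, so at most 6 can be filled.
An assignment achieving 6: Mon-PM→Priya, Tue-AM→Olsen, Tue-PM→Quispe, Wed-AM→Chen, Fri-AM→Lindqvist, Fri-PM→Fong.
Loads: Olsen 1/1, Lindqvist 1/1, Fong 1/1, Chen 1/1, Priya 1/1, Quispe 1/1.

6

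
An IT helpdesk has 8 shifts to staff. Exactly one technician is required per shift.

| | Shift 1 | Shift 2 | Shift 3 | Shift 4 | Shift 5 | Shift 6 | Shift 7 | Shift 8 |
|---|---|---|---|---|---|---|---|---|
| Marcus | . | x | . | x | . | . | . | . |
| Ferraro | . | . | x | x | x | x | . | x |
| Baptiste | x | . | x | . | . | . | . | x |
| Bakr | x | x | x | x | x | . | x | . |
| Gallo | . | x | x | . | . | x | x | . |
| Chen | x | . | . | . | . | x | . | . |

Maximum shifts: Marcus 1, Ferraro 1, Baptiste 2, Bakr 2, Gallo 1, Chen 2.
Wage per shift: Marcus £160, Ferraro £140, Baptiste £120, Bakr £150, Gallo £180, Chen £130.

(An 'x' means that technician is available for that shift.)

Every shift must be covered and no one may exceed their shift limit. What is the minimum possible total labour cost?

Picking the cheapest available technician for each shift independently would cost £1070, but that ignores the shift limits.
An optimal schedule: Shift 1→Chen, Shift 2→Bakr, Shift 3→Baptiste, Shift 4→Marcus, Shift 5→Ferraro, Shift 6→Chen, Shift 7→Bakr, Shift 8→Baptiste.
Total: 130 + 150 + 120 + 160 + 140 + 130 + 150 + 120 = £1100.

£1100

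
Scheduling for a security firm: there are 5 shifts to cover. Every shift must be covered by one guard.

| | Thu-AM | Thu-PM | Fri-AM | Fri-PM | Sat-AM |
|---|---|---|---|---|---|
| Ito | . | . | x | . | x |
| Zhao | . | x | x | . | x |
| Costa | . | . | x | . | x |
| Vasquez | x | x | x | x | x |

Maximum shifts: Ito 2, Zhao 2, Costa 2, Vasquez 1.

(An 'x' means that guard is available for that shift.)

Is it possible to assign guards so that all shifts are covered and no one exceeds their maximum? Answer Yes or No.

No

Total capacity is 7 and 5 slots are needed, so capacity alone doesn't rule it out.
Shifts {Thu-AM, Fri-PM} need 2 worker-slots in total, but the guards available for any of those shifts (Vasquez) can supply at most 1 among them. So no valid schedule exists.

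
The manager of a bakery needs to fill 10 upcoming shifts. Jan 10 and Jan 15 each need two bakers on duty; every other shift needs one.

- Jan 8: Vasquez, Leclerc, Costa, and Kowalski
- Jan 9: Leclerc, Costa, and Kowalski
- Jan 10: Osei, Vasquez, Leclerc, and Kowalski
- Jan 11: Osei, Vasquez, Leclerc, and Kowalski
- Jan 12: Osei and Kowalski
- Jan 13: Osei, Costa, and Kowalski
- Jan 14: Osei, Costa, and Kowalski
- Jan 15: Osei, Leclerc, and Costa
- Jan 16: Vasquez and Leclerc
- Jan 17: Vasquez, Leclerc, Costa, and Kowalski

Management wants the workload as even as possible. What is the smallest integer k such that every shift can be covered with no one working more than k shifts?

3

With 5 bakers and 12 worker-slots to fill, someone must work at least ⌈12/5⌉ = 3 shifts, so k ≥ 3.
k = 3 works: Jan 8→Vasquez, Jan 9→Leclerc, Jan 10→Leclerc+Kowalski, Jan 11→Vasquez, Jan 12→Osei, Jan 13→Osei, Jan 14→Osei, Jan 15→Leclerc+Costa, Jan 16→Vasquez, Jan 17→Costa.
Loads: Osei 3, Vasquez 3, Leclerc 3, Costa 2, Kowalski 1 — all ≤ 3.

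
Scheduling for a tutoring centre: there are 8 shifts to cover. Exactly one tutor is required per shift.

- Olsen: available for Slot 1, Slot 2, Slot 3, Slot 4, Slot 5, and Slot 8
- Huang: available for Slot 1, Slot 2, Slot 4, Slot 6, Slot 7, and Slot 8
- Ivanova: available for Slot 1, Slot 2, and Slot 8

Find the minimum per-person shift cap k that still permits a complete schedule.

With 3 tutors and 8 worker-slots to fill, someone must work at least ⌈8/3⌉ = 3 shifts, so k ≥ 3.
k = 3 works: Slot 1→Huang, Slot 2→Ivanova, Slot 3→Olsen, Slot 4→Olsen, Slot 5→Olsen, Slot 6→Huang, Slot 7→Huang, Slot 8→Ivanova.
Loads: Olsen 3, Huang 3, Ivanova 2 — all ≤ 3.

3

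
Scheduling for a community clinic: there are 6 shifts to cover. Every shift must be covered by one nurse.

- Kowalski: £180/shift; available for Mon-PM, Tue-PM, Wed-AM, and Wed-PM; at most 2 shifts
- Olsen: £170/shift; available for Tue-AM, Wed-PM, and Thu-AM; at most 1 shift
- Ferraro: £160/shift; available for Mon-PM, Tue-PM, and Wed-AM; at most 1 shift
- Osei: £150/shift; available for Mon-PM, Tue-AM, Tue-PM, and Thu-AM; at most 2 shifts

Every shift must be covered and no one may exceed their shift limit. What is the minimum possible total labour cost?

£990

Picking the cheapest available nurse for each shift independently would cost £930, but that ignores the shift limits.
An optimal schedule: Mon-PM→Ferraro, Tue-AM→Olsen, Tue-PM→Osei, Wed-AM→Kowalski, Wed-PM→Kowalski, Thu-AM→Osei.
Total: 160 + 170 + 150 + 180 + 180 + 150 = £990.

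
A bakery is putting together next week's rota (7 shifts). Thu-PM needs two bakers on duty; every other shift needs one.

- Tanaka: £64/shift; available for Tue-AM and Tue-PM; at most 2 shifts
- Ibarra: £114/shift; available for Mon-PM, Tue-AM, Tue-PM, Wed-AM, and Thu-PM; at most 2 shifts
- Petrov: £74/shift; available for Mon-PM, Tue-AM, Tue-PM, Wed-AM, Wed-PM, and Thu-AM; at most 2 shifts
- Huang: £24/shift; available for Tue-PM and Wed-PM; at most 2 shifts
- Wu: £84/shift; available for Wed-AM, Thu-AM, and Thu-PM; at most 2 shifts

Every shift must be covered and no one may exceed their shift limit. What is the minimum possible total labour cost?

£542

Thu-PM can only be covered by Ibarra and Wu, so that assignment is forced.
Picking the cheapest available baker for each shift independently would cost £532, but that ignores the shift limits.
An optimal schedule: Mon-PM→Petrov, Tue-AM→Tanaka, Tue-PM→Huang, Wed-AM→Wu, Wed-PM→Huang, Thu-AM→Petrov, Thu-PM→Wu+Ibarra.
Total: 74 + 64 + 24 + 84 + 24 + 74 + 84 + 114 = £542.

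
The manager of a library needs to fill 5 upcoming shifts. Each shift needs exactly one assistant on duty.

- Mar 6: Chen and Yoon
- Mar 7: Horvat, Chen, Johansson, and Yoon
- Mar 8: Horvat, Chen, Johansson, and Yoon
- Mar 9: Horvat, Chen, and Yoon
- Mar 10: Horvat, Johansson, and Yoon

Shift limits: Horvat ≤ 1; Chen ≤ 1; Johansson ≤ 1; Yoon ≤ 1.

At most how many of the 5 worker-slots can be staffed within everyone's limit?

Total capacity across all assistants is 1+1+1+1 = 4, and 5 slots are needed, so at most 4 can be filled.
An assignment achieving 4: Mar 6→Chen, Mar 7→Yoon, Mar 9→Horvat, Mar 10→Johansson.
Loads: Horvat 1/1, Chen 1/1, Johansson 1/1, Yoon 1/1.

4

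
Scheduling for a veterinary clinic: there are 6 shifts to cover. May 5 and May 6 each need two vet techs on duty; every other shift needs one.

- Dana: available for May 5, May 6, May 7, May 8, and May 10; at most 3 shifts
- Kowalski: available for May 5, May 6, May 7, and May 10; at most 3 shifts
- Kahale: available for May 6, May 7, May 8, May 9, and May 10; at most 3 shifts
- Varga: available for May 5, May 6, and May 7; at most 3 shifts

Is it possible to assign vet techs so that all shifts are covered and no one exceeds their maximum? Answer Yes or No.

Yes

May 9 can only be covered by Kahale, so that assignment is forced.
One valid schedule: May 5→Dana+Kowalski, May 6→Kowalski+Kahale, May 7→Kowalski, May 8→Dana, May 9→Kahale, May 10→Dana.
Loads: Dana 3/3, Kowalski 3/3, Kahale 2/3, Varga 0/3 — all within limits.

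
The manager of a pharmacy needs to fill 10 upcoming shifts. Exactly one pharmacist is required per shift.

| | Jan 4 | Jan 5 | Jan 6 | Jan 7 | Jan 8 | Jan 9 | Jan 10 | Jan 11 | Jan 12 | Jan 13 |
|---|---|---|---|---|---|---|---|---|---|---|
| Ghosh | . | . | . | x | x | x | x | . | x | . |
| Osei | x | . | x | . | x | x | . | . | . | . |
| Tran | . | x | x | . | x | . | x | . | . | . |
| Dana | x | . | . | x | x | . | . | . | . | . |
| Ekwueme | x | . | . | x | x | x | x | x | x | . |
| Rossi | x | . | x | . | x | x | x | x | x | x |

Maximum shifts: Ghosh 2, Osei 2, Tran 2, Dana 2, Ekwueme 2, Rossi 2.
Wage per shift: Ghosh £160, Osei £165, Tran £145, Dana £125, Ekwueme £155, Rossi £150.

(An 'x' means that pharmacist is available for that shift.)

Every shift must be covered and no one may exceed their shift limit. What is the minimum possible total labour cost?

£1470

Jan 5 can only be covered by Tran, so that assignment is forced.
Jan 13 can only be covered by Rossi, so that assignment is forced.
Picking the cheapest available pharmacist for each shift independently would cost £1410, but that ignores the shift limits.
An optimal schedule: Jan 4→Dana, Jan 5→Tran, Jan 6→Tran, Jan 7→Dana, Jan 8→Ghosh, Jan 9→Ekwueme, Jan 10→Ghosh, Jan 11→Rossi, Jan 12→Ekwueme, Jan 13→Rossi.
Total: 125 + 145 + 145 + 125 + 160 + 155 + 160 + 150 + 155 + 150 = £1470.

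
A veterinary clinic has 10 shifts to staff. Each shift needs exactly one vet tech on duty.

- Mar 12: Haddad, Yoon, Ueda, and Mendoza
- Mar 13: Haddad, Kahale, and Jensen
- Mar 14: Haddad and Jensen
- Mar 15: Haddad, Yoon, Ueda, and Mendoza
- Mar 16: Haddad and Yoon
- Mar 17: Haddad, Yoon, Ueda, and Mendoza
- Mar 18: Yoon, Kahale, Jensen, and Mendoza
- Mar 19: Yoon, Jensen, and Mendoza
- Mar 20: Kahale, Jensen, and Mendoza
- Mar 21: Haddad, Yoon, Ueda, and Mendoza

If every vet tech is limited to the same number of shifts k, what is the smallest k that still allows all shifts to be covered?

With 6 vet techs and 10 worker-slots to fill, someone must work at least ⌈10/6⌉ = 2 shifts, so k ≥ 2.
k = 2 works: Mar 12→Yoon, Mar 13→Kahale, Mar 14→Haddad, Mar 15→Ueda, Mar 16→Haddad, Mar 17→Ueda, Mar 18→Jensen, Mar 19→Yoon, Mar 20→Kahale, Mar 21→Mendoza.
Loads: Haddad 2, Yoon 2, Ueda 2, Kahale 2, Jensen 1, Mendoza 1 — all ≤ 2.

2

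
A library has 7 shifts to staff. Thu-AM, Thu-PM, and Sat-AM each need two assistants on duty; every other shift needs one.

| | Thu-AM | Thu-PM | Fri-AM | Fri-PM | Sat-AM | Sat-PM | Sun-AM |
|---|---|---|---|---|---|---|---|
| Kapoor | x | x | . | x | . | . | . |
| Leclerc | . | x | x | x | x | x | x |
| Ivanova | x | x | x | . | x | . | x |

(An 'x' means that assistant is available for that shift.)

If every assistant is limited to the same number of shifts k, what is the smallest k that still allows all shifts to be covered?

4

With 3 assistants and 10 worker-slots to fill, someone must work at least ⌈10/3⌉ = 4 shifts, so k ≥ 4.
k = 4 works: Thu-AM→Kapoor+Ivanova, Thu-PM→Kapoor+Ivanova, Fri-AM→Leclerc, Fri-PM→Kapoor, Sat-AM→Leclerc+Ivanova, Sat-PM→Leclerc, Sun-AM→Leclerc.
Loads: Kapoor 3, Leclerc 4, Ivanova 3 — all ≤ 4.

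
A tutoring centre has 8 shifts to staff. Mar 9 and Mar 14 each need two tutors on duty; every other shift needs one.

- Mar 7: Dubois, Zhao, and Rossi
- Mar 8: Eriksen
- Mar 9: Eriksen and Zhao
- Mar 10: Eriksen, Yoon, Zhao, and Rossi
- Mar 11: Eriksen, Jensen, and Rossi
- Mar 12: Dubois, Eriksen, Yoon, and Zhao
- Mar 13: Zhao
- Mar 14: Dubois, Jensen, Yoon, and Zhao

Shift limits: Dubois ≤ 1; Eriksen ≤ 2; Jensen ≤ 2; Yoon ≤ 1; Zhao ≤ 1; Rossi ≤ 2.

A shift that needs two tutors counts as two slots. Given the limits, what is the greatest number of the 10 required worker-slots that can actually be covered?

9

Total capacity across all tutors is 1+2+2+1+1+2 = 9, and 10 slots are needed, so at most 9 can be filled.
An assignment achieving 9: Mar 7→Rossi, Mar 8→Eriksen, Mar 9→Eriksen, Mar 10→Rossi, Mar 11→Jensen, Mar 12→Dubois, Mar 13→Zhao, Mar 14→Jensen+Yoon.
Loads: Dubois 1/1, Eriksen 2/2, Jensen 2/2, Yoon 1/1, Zhao 1/1, Rossi 2/2.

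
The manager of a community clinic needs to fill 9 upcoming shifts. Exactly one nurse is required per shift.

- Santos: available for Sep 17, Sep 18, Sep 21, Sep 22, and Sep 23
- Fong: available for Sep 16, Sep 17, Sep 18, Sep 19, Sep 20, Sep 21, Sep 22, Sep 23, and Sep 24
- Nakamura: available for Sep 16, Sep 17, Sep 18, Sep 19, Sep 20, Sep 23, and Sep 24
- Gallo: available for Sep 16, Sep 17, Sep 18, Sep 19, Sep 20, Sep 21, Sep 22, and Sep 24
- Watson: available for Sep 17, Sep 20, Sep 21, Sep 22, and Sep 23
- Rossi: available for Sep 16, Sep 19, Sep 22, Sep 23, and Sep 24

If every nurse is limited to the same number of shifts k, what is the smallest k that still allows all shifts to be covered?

With 6 nurses and 9 worker-slots to fill, someone must work at least ⌈9/6⌉ = 2 shifts, so k ≥ 2.
k = 2 works: Sep 16→Fong, Sep 17→Gallo, Sep 18→Santos, Sep 19→Fong, Sep 20→Nakamura, Sep 21→Santos, Sep 22→Gallo, Sep 23→Watson, Sep 24→Nakamura.
Loads: Santos 2, Fong 2, Nakamura 2, Gallo 2, Watson 1, Rossi 0 — all ≤ 2.

2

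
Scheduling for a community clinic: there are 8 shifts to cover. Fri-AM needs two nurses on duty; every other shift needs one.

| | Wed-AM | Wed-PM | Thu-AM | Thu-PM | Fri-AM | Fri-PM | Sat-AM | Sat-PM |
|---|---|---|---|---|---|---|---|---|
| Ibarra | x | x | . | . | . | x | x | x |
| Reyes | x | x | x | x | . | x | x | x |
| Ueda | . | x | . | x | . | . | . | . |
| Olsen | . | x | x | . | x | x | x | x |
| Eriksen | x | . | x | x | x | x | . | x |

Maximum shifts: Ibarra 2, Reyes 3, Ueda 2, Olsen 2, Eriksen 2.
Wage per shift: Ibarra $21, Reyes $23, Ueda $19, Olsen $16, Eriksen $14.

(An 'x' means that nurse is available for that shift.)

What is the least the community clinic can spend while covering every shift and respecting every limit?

$163

Fri-AM can only be covered by Olsen and Eriksen, so that assignment is forced.
Picking the cheapest available nurse for each shift independently would cost $132, but that ignores the shift limits.
An optimal schedule: Wed-AM→Eriksen, Wed-PM→Ueda, Thu-AM→Olsen, Thu-PM→Ueda, Fri-AM→Eriksen+Olsen, Fri-PM→Ibarra, Sat-AM→Ibarra, Sat-PM→Reyes.
Total: 14 + 19 + 16 + 19 + 14 + 16 + 21 + 21 + 23 = $163.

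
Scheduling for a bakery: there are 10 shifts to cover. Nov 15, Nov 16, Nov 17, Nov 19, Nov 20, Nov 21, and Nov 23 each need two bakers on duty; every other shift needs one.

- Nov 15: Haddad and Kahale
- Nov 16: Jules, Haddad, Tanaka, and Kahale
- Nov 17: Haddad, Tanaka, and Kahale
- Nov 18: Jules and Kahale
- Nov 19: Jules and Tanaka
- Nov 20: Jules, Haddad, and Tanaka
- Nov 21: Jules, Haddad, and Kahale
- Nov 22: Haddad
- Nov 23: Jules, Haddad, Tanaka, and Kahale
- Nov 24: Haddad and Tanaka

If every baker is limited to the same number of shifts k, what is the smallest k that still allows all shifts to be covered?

With 4 bakers and 17 worker-slots to fill, someone must work at least ⌈17/4⌉ = 5 shifts, so k ≥ 5.
k = 5 works: Nov 15→Haddad+Kahale, Nov 16→Jules+Tanaka, Nov 17→Haddad+Tanaka, Nov 18→Jules, Nov 19→Jules+Tanaka, Nov 20→Jules+Haddad, Nov 21→Jules+Kahale, Nov 22→Haddad, Nov 23→Tanaka+Kahale, Nov 24→Haddad.
Loads: Jules 5, Haddad 5, Tanaka 4, Kahale 3 — all ≤ 5.

5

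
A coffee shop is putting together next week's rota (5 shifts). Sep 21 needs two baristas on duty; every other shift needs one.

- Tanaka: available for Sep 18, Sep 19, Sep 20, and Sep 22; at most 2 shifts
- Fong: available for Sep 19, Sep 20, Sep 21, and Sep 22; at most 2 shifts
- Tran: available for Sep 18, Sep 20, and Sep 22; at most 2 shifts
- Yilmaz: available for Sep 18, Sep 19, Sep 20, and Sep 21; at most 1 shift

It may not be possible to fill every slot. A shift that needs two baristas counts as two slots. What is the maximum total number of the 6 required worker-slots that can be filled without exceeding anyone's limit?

6

Total capacity across all baristas is 2+2+2+1 = 7, and 6 slots are needed, so at most 6 can be filled.
An assignment achieving 6: Sep 18→Tanaka, Sep 19→Tanaka, Sep 20→Tran, Sep 21→Fong+Yilmaz, Sep 22→Fong.
Loads: Tanaka 2/2, Fong 2/2, Tran 1/2, Yilmaz 1/1.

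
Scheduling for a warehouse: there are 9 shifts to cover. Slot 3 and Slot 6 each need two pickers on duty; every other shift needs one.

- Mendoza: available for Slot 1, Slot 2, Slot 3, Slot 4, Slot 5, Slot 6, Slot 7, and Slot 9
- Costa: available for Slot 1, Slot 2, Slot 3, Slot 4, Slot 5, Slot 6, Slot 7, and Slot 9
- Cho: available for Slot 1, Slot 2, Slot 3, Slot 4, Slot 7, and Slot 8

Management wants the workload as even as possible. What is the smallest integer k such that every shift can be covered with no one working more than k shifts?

4

With 3 pickers and 11 worker-slots to fill, someone must work at least ⌈11/3⌉ = 4 shifts, so k ≥ 4.
k = 4 works: Slot 1→Mendoza, Slot 2→Costa, Slot 3→Costa+Cho, Slot 4→Costa, Slot 5→Mendoza, Slot 6→Mendoza+Costa, Slot 7→Cho, Slot 8→Cho, Slot 9→Mendoza.
Loads: Mendoza 4, Costa 4, Cho 3 — all ≤ 4.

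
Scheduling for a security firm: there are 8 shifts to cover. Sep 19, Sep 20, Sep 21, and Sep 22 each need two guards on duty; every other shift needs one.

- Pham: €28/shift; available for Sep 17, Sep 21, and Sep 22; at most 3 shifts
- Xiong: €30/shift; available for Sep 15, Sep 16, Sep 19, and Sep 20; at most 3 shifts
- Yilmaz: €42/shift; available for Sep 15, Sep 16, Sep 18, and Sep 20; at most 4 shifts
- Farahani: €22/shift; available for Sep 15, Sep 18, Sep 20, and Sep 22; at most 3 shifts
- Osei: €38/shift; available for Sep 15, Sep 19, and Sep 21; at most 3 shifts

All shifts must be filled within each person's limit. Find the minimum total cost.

€354

Sep 17 can only be covered by Pham, so that assignment is forced.
Sep 19 can only be covered by Xiong and Osei, so that assignment is forced.
Sep 21 can only be covered by Pham and Osei, so that assignment is forced.
Picking the cheapest available guard for each shift independently would cost €338, but that ignores the shift limits.
An optimal schedule: Sep 15→Osei, Sep 16→Xiong, Sep 17→Pham, Sep 18→Farahani, Sep 19→Xiong+Osei, Sep 20→Farahani+Xiong, Sep 21→Pham+Osei, Sep 22→Farahani+Pham.
Total: 38 + 30 + 28 + 22 + 30 + 38 + 22 + 30 + 28 + 38 + 22 + 28 = €354.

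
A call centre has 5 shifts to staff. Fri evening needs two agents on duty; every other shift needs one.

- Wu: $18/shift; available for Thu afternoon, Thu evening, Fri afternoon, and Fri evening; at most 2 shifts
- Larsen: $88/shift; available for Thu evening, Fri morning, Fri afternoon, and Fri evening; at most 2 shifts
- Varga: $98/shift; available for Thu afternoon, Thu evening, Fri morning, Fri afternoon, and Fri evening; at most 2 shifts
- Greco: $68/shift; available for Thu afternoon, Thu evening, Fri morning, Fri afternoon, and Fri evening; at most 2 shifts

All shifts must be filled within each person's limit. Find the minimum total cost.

Picking the cheapest available agent for each shift independently would cost $208, but that ignores the shift limits.
An optimal schedule: Thu afternoon→Wu, Thu evening→Wu, Fri morning→Greco, Fri afternoon→Larsen, Fri evening→Greco+Larsen.
Total: 18 + 18 + 68 + 88 + 68 + 88 = $348.

$348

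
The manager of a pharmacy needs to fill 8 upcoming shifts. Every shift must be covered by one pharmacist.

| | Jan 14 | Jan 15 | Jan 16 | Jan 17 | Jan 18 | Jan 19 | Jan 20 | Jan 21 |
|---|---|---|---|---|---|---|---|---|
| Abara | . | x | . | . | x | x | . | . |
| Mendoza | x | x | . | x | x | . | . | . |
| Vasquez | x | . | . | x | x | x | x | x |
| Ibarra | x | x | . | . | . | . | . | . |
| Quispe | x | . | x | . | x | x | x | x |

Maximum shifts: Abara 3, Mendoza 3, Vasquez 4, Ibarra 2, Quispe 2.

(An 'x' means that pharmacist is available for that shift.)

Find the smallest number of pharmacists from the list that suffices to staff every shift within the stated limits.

8 slots to fill and no one can take more than 4, so at least ⌈8/4⌉ = 2 pharmacists are needed.
Any 2 pharmacists together have capacity at most 4+3 = 7 < 8 slots, so 2 can never suffice.
Abara, Vasquez, and Quispe alone can cover everything: Jan 14→Vasquez, Jan 15→Abara, Jan 16→Quispe, Jan 17→Vasquez, Jan 18→Abara, Jan 19→Abara, Jan 20→Vasquez, Jan 21→Vasquez.

3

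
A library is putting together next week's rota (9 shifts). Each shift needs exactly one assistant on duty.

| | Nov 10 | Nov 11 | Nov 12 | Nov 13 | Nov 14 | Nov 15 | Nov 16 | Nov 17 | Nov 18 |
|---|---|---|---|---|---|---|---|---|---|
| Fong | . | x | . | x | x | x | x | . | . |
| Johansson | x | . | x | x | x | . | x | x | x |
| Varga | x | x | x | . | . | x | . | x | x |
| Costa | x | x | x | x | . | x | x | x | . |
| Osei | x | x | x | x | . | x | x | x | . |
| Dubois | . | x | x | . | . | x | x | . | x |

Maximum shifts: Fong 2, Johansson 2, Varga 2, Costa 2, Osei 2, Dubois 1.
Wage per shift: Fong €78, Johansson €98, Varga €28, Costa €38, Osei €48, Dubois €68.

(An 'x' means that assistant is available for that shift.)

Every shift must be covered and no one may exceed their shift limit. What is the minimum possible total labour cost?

€452

Picking the cheapest available assistant for each shift independently would cost €322, but that ignores the shift limits.
An optimal schedule: Nov 10→Varga, Nov 11→Osei, Nov 12→Osei, Nov 13→Costa, Nov 14→Fong, Nov 15→Dubois, Nov 16→Fong, Nov 17→Costa, Nov 18→Varga.
Total: 28 + 48 + 48 + 38 + 78 + 68 + 78 + 38 + 28 = €452.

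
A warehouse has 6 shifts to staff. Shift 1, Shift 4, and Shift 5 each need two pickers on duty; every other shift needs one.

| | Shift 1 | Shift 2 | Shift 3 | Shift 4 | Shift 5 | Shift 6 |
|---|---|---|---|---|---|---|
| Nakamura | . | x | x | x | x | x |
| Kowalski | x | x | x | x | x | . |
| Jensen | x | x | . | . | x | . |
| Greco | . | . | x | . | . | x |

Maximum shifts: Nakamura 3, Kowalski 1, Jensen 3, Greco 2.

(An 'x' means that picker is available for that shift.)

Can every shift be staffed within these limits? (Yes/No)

Total capacity is 9 and 9 slots are needed, so capacity alone doesn't rule it out.
Shifts {Shift 1, Shift 4} need 4 worker-slots in total, but the pickers available for any of those shifts (Nakamura, Kowalski, and Jensen) can supply at most 3 among them. So no valid schedule exists.

No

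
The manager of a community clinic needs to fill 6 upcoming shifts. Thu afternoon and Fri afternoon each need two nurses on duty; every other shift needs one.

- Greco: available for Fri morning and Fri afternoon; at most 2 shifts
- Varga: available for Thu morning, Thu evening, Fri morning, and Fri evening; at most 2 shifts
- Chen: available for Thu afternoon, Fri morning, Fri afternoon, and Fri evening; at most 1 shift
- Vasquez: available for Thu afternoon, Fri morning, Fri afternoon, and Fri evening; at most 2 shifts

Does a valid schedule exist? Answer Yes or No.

No

Shifts {Thu morning, Thu afternoon, Thu evening, Fri afternoon, Fri evening} need 7 worker-slots in total, but the nurses available for any of those shifts (Greco, Varga, Chen, and Vasquez) can supply at most 6 among them. So no valid schedule exists.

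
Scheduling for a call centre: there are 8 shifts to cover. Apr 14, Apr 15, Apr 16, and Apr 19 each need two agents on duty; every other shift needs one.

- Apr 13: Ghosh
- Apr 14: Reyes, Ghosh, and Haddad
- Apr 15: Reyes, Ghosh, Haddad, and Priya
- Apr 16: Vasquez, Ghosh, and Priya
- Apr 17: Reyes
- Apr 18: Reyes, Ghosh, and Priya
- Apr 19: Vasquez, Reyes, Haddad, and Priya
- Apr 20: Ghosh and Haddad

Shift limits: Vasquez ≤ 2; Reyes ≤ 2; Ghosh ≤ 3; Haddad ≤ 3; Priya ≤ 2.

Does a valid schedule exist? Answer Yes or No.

Apr 13 can only be covered by Ghosh, so that assignment is forced.
Apr 17 can only be covered by Reyes, so that assignment is forced.
One valid schedule: Apr 13→Ghosh, Apr 14→Reyes+Haddad, Apr 15→Haddad+Priya, Apr 16→Vasquez+Ghosh, Apr 17→Reyes, Apr 18→Priya, Apr 19→Vasquez+Haddad, Apr 20→Ghosh.
Loads: Vasquez 2/2, Reyes 2/2, Ghosh 3/3, Haddad 3/3, Priya 2/2 — all within limits.

Yes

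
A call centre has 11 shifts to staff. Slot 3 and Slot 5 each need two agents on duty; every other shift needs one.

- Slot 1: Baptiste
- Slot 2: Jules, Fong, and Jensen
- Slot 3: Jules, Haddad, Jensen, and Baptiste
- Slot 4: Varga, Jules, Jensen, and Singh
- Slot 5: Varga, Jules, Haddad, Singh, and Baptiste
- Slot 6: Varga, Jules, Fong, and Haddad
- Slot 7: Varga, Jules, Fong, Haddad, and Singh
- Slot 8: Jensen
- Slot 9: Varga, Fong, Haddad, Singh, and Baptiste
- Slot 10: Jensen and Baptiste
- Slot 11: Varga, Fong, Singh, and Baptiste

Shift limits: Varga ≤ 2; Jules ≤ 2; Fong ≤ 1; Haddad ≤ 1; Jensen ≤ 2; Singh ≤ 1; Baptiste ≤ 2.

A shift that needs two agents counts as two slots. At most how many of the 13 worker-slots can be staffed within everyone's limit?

11

Total capacity across all agents is 2+2+1+1+2+1+2 = 11, and 13 slots are needed, so at most 11 can be filled.
An assignment achieving 11: Slot 1→Baptiste, Slot 2→Jules, Slot 3→Jules+Haddad, Slot 4→Varga, Slot 5→Singh+Baptiste, Slot 6→Varga, Slot 8→Jensen, Slot 10→Jensen, Slot 11→Fong.
Loads: Varga 2/2, Jules 2/2, Fong 1/1, Haddad 1/1, Jensen 2/2, Singh 1/1, Baptiste 2/2.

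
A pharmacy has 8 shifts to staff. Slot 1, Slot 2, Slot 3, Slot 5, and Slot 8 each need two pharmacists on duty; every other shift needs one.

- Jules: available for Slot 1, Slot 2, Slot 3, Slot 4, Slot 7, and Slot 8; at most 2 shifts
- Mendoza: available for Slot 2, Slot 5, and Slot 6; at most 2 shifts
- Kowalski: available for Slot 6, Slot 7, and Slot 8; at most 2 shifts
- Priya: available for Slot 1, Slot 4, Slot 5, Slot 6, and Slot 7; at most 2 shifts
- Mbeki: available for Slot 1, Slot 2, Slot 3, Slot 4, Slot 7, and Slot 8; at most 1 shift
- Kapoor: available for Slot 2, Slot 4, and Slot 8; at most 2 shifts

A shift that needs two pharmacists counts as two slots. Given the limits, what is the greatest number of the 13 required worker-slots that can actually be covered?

Total capacity across all pharmacists is 2+2+2+2+1+2 = 11, and 13 slots are needed, so at most 11 can be filled.
An assignment achieving 11: Slot 1→Jules+Priya, Slot 2→Kapoor, Slot 3→Jules+Mbeki, Slot 4→Kapoor, Slot 5→Mendoza+Priya, Slot 6→Mendoza, Slot 7→Kowalski, Slot 8→Kowalski.
Loads: Jules 2/2, Mendoza 2/2, Kowalski 2/2, Priya 2/2, Mbeki 1/1, Kapoor 2/2.

11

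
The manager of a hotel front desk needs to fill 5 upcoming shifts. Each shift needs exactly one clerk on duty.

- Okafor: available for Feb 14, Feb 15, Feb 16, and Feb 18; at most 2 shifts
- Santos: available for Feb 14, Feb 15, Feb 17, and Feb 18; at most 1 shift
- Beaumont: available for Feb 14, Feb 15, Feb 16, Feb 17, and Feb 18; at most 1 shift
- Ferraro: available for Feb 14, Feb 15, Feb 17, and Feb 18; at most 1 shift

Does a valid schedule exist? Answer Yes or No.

One valid schedule: Feb 14→Okafor, Feb 15→Beaumont, Feb 16→Okafor, Feb 17→Santos, Feb 18→Ferraro.
Loads: Okafor 2/2, Santos 1/1, Beaumont 1/1, Ferraro 1/1 — all within limits.

Yes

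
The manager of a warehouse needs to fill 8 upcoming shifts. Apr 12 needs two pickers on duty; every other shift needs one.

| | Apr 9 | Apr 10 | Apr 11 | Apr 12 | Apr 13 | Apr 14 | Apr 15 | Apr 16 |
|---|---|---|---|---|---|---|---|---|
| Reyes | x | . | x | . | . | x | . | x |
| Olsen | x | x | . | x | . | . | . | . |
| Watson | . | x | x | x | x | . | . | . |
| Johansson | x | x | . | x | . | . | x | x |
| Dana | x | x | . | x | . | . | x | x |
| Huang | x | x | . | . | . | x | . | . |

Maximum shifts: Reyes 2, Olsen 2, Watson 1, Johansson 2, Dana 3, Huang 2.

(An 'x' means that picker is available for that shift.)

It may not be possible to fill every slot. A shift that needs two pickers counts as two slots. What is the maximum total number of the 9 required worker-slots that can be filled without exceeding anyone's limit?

9

Total capacity across all pickers is 2+2+1+2+3+2 = 12, and 9 slots are needed, so at most 9 can be filled.
An assignment achieving 9: Apr 9→Olsen, Apr 10→Dana, Apr 11→Reyes, Apr 12→Olsen+Dana, Apr 13→Watson, Apr 14→Reyes, Apr 15→Johansson, Apr 16→Johansson.
Loads: Reyes 2/2, Olsen 2/2, Watson 1/1, Johansson 2/2, Dana 2/3, Huang 0/2.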